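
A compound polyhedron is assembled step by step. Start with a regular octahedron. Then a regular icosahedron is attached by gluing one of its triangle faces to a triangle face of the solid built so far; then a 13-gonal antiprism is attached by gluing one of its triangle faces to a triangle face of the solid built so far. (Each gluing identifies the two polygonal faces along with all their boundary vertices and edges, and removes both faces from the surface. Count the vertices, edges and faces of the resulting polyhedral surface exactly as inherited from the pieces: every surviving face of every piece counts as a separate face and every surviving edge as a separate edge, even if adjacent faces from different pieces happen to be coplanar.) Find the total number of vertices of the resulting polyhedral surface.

A regular octahedron: V=6, E=12, F=8.
Attach a regular icosahedron (V=12, E=30, F=20) along a 3-gon: merge 3 vertices and 3 edges, delete both glued faces → V=15, E=39, F=26.
Attach a 13-gonal antiprism (V=26, E=52, F=28) along a 3-gon: merge 3 vertices and 3 edges, delete both glued faces → V=38, E=88, F=52.
Check: V − E + F = 38 − 88 + 52 = 2.

38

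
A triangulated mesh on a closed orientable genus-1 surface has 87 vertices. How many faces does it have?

174

χ = 2 − 2·1 = 0, and every face is a triangle so 3F = 2E.
V − E + F = 0 with E = 3F/2 gives 87 − (3/2 − 1)·F = 0, so F = 174 and E = 261.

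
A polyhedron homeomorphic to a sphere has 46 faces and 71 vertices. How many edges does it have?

Here V − E + F = 2.
E = V + F − (2) = 71 + 46 − (2) = 115.

115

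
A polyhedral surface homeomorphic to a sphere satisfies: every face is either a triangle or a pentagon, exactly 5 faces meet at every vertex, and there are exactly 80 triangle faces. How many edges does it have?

150

Let x be the number of pentagons; then F = 80 + x.
Edge–face incidences: 2E = 3·80 + 5·x = 240 + 5x.
Every vertex has degree 5, so 5V = 2E.
Euler: V − E + F = 2 ⇒ (2E)/5 − E + (80 + x) = 2.
Multiply by 10: 2·(2E) − 5·(2E) + 10·(80 + x) = 20, i.e. 800 + 10x − 3·(240 + 5x) = 20.
Collecting terms: −5x + 80 = 20, so −5x = −60, so x = 12.
Then 2E = 240 + 5·12 = 300, so E = 150, V = 2E/5 = 60, F = 80 + 12 = 92.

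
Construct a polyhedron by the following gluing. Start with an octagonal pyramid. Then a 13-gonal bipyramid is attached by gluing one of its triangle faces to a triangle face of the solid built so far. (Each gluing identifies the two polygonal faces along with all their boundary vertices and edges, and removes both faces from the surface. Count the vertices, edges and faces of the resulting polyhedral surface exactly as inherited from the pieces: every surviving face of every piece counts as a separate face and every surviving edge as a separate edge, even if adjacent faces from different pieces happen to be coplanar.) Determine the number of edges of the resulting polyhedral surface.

52

An octagonal pyramid: V=9, E=16, F=9.
Attach a 13-gonal bipyramid (V=15, E=39, F=26) along a 3-gon: merge 3 vertices and 3 edges, delete both glued faces → V=21, E=52, F=33.
Check: V − E + F = 21 − 52 + 33 = 2.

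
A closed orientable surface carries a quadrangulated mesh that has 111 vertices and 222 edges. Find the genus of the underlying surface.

1

Every face is a square and each edge borders two faces, so 4F = 2·222, giving F = 111.
χ = V − E + F = 111 − 222 + 111 = 0.
For a closed orientable surface χ = 2 − 2g, so g = (2 − (0))/2 = 1.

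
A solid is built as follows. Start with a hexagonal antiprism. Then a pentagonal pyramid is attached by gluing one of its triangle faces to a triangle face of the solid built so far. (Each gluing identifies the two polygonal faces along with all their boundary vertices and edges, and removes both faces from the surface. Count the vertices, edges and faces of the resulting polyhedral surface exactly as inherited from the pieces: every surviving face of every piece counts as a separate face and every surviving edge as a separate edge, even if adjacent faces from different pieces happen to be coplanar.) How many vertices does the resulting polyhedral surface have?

15

A hexagonal antiprism: V=12, E=24, F=14.
Attach a pentagonal pyramid (V=6, E=10, F=6) along a 3-gon: merge 3 vertices and 3 edges, delete both glued faces → V=15, E=31, F=18.
Check: V − E + F = 15 − 31 + 18 = 2.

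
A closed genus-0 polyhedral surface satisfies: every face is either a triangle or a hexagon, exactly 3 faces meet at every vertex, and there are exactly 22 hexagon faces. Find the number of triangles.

4

Let x be the number of triangles; then F = 22 + x.
Edge–face incidences: 2E = 6·22 + 3·x = 132 + 3x.
Every vertex has degree 3, so 3V = 2E.
Euler: V − E + F = 2 ⇒ (2E)/3 − E + (22 + x) = 2.
Multiply by 6: 2·(2E) − 3·(2E) + 6·(22 + x) = 12, i.e. 132 + 6x − (132 + 3x) = 12.
Collecting terms: 3x = 12, so x = 4.
Then 2E = 132 + 3·4 = 144, so E = 72, V = 2E/3 = 48, F = 22 + 4 = 26.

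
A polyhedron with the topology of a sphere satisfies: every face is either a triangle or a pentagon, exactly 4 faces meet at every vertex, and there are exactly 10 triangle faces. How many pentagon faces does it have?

2

Let x be the number of pentagons; then F = 10 + x.
Edge–face incidences: 2E = 3·10 + 5·x = 30 + 5x.
Every vertex has degree 4, so 4V = 2E.
Euler: V − E + F = 2 ⇒ (2E)/4 − E + (10 + x) = 2.
Multiply by 8: 2·(2E) − 4·(2E) + 8·(10 + x) = 16, i.e. 80 + 8x − 2·(30 + 5x) = 16.
Collecting terms: −2x + 20 = 16, so −2x = −4, so x = 2.
Then 2E = 30 + 5·2 = 40, so E = 20, V = 2E/4 = 10, F = 10 + 2 = 12.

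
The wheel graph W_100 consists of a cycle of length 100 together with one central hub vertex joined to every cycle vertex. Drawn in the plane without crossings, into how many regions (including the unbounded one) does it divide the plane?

W_100 has V = 100 + 1 = 101 vertices and E = 2·100 = 200 edges.
By Euler's formula F = 2 − V + E = 2 − 101 + 200 = 101.

101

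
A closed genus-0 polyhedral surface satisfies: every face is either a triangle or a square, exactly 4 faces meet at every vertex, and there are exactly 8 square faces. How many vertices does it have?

Let x be the number of triangles; then F = 8 + x.
Edge–face incidences: 2E = 4·8 + 3·x = 32 + 3x.
Every vertex has degree 4, so 4V = 2E.
Euler: V − E + F = 2 ⇒ (2E)/4 − E + (8 + x) = 2.
Multiply by 8: 2·(2E) − 4·(2E) + 8·(8 + x) = 16, i.e. 64 + 8x − 2·(32 + 3x) = 16.
Collecting terms: 2x = 16, so x = 8.
Then 2E = 32 + 3·8 = 56, so E = 28, V = 2E/4 = 14, F = 8 + 8 = 16.

14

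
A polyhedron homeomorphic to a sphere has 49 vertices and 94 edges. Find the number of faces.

Here V − E + F = 2.
F = 2 − V + E = 2 − 49 + 94 = 47.

47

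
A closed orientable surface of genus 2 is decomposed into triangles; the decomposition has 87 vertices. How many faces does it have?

χ = 2 − 2·2 = -2, and every face is a triangle so 3F = 2E.
V − E + F = -2 with E = 3F/2 gives 87 − (3/2 − 1)·F = -2, so F = 178 and E = 267.

178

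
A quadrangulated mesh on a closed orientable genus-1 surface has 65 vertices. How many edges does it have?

130

χ = 2 − 2·1 = 0, and every face is a square so 4F = 2E.
V − E + F = 0 with E = 4F/2 gives 65 − (4/2 − 1)·F = 0, so F = 65 and E = 130.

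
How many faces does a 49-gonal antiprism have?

100

An antiprism on an n-gon has two n-gon caps and 2n triangles: V = 2·49 = 98, E = 4·49 = 196, F = 2·49 + 2 = 100.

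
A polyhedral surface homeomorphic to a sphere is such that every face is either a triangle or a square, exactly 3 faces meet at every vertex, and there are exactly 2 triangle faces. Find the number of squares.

3

Let x be the number of squares; then F = 2 + x.
Edge–face incidences: 2E = 3·2 + 4·x = 6 + 4x.
Every vertex has degree 3, so 3V = 2E.
Euler: V − E + F = 2 ⇒ (2E)/3 − E + (2 + x) = 2.
Multiply by 6: 2·(2E) − 3·(2E) + 6·(2 + x) = 12, i.e. 12 + 6x − (6 + 4x) = 12.
Collecting terms: 2x + 6 = 12, so 2x = 6, so x = 3.
Then 2E = 6 + 4·3 = 18, so E = 9, V = 2E/3 = 6, F = 2 + 3 = 5.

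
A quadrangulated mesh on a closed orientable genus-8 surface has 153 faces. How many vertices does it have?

139

χ = 2 − 2·8 = -14, and every face is a square so 4F = 2E.
E = 4·153/2 = 306. Then V = -14 + E − F = -14 + 306 − 153 = 139.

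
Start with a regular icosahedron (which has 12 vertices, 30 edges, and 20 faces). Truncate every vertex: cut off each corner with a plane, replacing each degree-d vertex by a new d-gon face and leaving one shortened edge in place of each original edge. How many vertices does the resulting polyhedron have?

60

Truncation replaces each original edge-end by a new vertex, so V′ = 2E = 60.
Each original edge survives, and each old vertex of degree d contributes d new edges; summing degrees gives Σd = 2E, so E′ = E + 2E = 3E = 90.
Each original face survives and each original vertex becomes one new face: F′ = F + V = 32.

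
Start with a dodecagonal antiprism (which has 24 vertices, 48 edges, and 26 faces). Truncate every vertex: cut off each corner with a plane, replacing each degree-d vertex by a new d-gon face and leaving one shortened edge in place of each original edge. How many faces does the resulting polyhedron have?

Truncation replaces each original edge-end by a new vertex, so V′ = 2E = 96.
Each original edge survives, and each old vertex of degree d contributes d new edges; summing degrees gives Σd = 2E, so E′ = E + 2E = 3E = 144.
Each original face survives and each original vertex becomes one new face: F′ = F + V = 50.

50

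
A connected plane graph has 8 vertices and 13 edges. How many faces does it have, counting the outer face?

7

Euler's formula for a connected plane graph: V − E + F = 2, so F = 2 − 8 + 13 = 7.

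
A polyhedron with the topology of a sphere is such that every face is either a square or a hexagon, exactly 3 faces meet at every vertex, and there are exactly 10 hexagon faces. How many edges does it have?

Let x be the number of squares; then F = 10 + x.
Edge–face incidences: 2E = 6·10 + 4·x = 60 + 4x.
Every vertex has degree 3, so 3V = 2E.
Euler: V − E + F = 2 ⇒ (2E)/3 − E + (10 + x) = 2.
Multiply by 6: 2·(2E) − 3·(2E) + 6·(10 + x) = 12, i.e. 60 + 6x − (60 + 4x) = 12.
Collecting terms: 2x = 12, so x = 6.
Then 2E = 60 + 4·6 = 84, so E = 42, V = 2E/3 = 28, F = 10 + 6 = 16.

42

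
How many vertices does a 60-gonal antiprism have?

An antiprism on an n-gon has two n-gon caps and 2n triangles: V = 2·60 = 120, E = 4·60 = 240, F = 2·60 + 2 = 122.

120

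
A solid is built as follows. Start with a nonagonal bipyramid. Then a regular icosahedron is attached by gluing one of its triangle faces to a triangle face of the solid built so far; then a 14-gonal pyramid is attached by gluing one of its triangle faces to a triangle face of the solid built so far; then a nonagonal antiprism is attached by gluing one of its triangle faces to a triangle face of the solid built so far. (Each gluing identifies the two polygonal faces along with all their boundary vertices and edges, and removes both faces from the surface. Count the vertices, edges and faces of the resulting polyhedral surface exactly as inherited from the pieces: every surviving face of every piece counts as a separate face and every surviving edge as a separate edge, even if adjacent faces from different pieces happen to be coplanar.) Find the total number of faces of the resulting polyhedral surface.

A nonagonal bipyramid: V=11, E=27, F=18.
Attach a regular icosahedron (V=12, E=30, F=20) along a 3-gon: merge 3 vertices and 3 edges, delete both glued faces → V=20, E=54, F=36.
Attach a 14-gonal pyramid (V=15, E=28, F=15) along a 3-gon: merge 3 vertices and 3 edges, delete both glued faces → V=32, E=79, F=49.
Attach a nonagonal antiprism (V=18, E=36, F=20) along a 3-gon: merge 3 vertices and 3 edges, delete both glued faces → V=47, E=112, F=67.
Check: V − E + F = 47 − 112 + 67 = 2.

67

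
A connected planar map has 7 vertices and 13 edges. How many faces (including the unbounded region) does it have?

8

Euler's formula for a connected plane graph: V − E + F = 2, so F = 2 − 7 + 13 = 8.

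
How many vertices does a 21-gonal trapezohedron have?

44

The n-trapezohedron (dual of the n-antiprism) has V = 2·21 + 2 = 44, E = 4·21 = 84, F = 2·21 = 42.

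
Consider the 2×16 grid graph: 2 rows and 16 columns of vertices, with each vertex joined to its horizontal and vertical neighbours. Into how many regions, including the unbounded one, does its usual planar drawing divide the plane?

The grid has V = 2·16 = 32 vertices and E = 2·15 + 16·1 = 46 edges.
F = 2 − V + E = 2 − 32 + 46 = 16.

16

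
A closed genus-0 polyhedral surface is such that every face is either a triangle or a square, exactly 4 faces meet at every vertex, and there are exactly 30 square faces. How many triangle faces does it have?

Let x be the number of triangles; then F = 30 + x.
Edge–face incidences: 2E = 4·30 + 3·x = 120 + 3x.
Every vertex has degree 4, so 4V = 2E.
Euler: V − E + F = 2 ⇒ (2E)/4 − E + (30 + x) = 2.
Multiply by 8: 2·(2E) − 4·(2E) + 8·(30 + x) = 16, i.e. 240 + 8x − 2·(120 + 3x) = 16.
Collecting terms: 2x = 16, so x = 8.
Then 2E = 120 + 3·8 = 144, so E = 72, V = 2E/4 = 36, F = 30 + 8 = 38.

8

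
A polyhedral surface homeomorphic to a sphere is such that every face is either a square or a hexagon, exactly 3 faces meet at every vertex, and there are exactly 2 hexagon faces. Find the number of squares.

Let x be the number of squares; then F = 2 + x.
Edge–face incidences: 2E = 6·2 + 4·x = 12 + 4x.
Every vertex has degree 3, so 3V = 2E.
Euler: V − E + F = 2 ⇒ (2E)/3 − E + (2 + x) = 2.
Multiply by 6: 2·(2E) − 3·(2E) + 6·(2 + x) = 12, i.e. 12 + 6x − (12 + 4x) = 12.
Collecting terms: 2x = 12, so x = 6.
Then 2E = 12 + 4·6 = 36, so E = 18, V = 2E/3 = 12, F = 2 + 6 = 8.

6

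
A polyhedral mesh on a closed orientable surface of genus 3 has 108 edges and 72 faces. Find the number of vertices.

For a closed orientable surface of genus 3, χ = 2 − 2·3 = -4.
V = -4 + E − F = -4 + 108 − 72 = 32.

32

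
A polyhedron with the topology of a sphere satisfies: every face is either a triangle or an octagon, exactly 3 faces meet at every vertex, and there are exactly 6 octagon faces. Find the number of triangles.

8

Let x be the number of triangles; then F = 6 + x.
Edge–face incidences: 2E = 8·6 + 3·x = 48 + 3x.
Every vertex has degree 3, so 3V = 2E.
Euler: V − E + F = 2 ⇒ (2E)/3 − E + (6 + x) = 2.
Multiply by 6: 2·(2E) − 3·(2E) + 6·(6 + x) = 12, i.e. 36 + 6x − (48 + 3x) = 12.
Collecting terms: 3x − 12 = 12, so 3x = 24, so x = 8.
Then 2E = 48 + 3·8 = 72, so E = 36, V = 2E/3 = 24, F = 6 + 8 = 14.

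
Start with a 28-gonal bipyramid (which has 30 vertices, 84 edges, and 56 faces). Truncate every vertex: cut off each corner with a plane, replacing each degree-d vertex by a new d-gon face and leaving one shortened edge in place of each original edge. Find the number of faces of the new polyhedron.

Truncation replaces each original edge-end by a new vertex, so V′ = 2E = 168.
Each original edge survives, and each old vertex of degree d contributes d new edges; summing degrees gives Σd = 2E, so E′ = E + 2E = 3E = 252.
Each original face survives and each original vertex becomes one new face: F′ = F + V = 86.

86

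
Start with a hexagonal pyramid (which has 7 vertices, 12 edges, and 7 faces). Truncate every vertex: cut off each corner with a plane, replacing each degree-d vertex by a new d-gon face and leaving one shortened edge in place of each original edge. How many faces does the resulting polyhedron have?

14

Truncation replaces each original edge-end by a new vertex, so V′ = 2E = 24.
Each original edge survives, and each old vertex of degree d contributes d new edges; summing degrees gives Σd = 2E, so E′ = E + 2E = 3E = 36.
Each original face survives and each original vertex becomes one new face: F′ = F + V = 14.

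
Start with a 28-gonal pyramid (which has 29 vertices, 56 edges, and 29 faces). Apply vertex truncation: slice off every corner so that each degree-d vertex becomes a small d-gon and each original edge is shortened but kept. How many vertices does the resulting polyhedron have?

Truncation replaces each original edge-end by a new vertex, so V′ = 2E = 112.
Each original edge survives, and each old vertex of degree d contributes d new edges; summing degrees gives Σd = 2E, so E′ = E + 2E = 3E = 168.
Each original face survives and each original vertex becomes one new face: F′ = F + V = 58.

112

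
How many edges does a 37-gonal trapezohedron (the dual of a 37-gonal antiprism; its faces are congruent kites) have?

The n-trapezohedron (dual of the n-antiprism) has V = 2·37 + 2 = 76, E = 4·37 = 148, F = 2·37 = 74.
Check: V − E + F = 76 − 148 + 74 = 2.

148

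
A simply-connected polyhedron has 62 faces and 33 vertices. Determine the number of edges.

Here V − E + F = 2.
E = V + F − (2) = 33 + 62 − (2) = 93.

93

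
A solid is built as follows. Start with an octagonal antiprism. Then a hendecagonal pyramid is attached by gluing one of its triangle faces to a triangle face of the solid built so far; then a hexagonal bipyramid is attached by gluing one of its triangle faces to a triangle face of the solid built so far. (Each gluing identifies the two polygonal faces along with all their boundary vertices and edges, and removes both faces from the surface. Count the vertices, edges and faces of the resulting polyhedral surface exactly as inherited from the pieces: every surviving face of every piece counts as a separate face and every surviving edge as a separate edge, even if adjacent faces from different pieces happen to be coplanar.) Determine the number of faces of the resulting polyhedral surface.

An octagonal antiprism: V=16, E=32, F=18.
Attach a hendecagonal pyramid (V=12, E=22, F=12) along a 3-gon: merge 3 vertices and 3 edges, delete both glued faces → V=25, E=51, F=28.
Attach a hexagonal bipyramid (V=8, E=18, F=12) along a 3-gon: merge 3 vertices and 3 edges, delete both glued faces → V=30, E=66, F=38.
Check: V − E + F = 30 − 66 + 38 = 2.

38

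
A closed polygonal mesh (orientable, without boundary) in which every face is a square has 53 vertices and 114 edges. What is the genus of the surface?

3

Every face is a square and each edge borders two faces, so 4F = 2·114, giving F = 57.
χ = V − E + F = 53 − 114 + 57 = -4.
For a closed orientable surface χ = 2 − 2g, so g = (2 − (-4))/2 = 3.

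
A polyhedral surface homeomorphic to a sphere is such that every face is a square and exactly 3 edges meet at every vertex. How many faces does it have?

6

Each face has 4 edges and each edge borders two faces, so 2E = 4F.
Each vertex has degree 3, so 3V = 2E and hence V = 4F/3.
Euler: V − E + F = 2 ⇒ (4F/3) − (4F/2) + F = 2.
Multiply by 6: (8 − 12 + 6)F = 12, i.e. 2F = 12.
So F = 6, E = 4·6/2 = 12, V = 4·6/3 = 8.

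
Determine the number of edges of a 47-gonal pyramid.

A pyramid on an n-gon base has one n-gon and n triangles: V = 47 + 1 = 48, E = 2·47 = 94, F = 47 + 1 = 48.

94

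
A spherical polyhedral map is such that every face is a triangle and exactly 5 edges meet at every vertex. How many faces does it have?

Each face has 3 edges and each edge borders two faces, so 2E = 3F.
Each vertex has degree 5, so 5V = 2E and hence V = 3F/5.
Euler: V − E + F = 2 ⇒ (3F/5) − (3F/2) + F = 2.
Multiply by 10: (6 − 15 + 10)F = 20, i.e. 1F = 20.
So F = 20, E = 3·20/2 = 30, V = 3·20/5 = 12.

20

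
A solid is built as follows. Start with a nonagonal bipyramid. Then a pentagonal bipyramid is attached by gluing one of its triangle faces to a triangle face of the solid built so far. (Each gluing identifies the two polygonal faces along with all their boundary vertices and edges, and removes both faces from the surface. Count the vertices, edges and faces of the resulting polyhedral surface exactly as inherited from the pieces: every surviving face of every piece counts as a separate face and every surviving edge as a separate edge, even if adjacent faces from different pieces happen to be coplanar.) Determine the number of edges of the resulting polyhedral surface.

A nonagonal bipyramid: V=11, E=27, F=18.
Attach a pentagonal bipyramid (V=7, E=15, F=10) along a 3-gon: merge 3 vertices and 3 edges, delete both glued faces → V=15, E=39, F=26.
Check: V − E + F = 15 − 39 + 26 = 2.

39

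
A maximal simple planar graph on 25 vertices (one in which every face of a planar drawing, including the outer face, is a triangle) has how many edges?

69

In a plane triangulation 3F = 2E and V − E + F = 2, so E = 3V − 6 = 3·25 − 6 = 69.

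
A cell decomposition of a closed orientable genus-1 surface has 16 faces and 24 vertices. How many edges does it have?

For a closed orientable surface of genus 1, χ = 2 − 2·1 = 0.
E = V + F − (0) = 24 + 16 − (0) = 40.

40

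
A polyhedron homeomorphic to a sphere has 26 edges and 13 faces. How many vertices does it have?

15

Here V − E + F = 2.
V = 2 + E − F = 2 + 26 − 13 = 15.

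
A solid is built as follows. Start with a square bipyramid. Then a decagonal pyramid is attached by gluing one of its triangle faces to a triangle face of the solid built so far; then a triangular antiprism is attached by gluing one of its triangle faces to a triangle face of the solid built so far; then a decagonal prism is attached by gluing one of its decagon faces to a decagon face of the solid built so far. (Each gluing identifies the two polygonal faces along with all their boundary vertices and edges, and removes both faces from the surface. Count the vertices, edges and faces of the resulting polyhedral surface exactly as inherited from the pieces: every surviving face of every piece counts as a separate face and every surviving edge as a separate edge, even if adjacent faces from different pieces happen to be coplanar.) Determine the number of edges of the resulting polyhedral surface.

58

A square bipyramid: V=6, E=12, F=8.
Attach a decagonal pyramid (V=11, E=20, F=11) along a 3-gon: merge 3 vertices and 3 edges, delete both glued faces → V=14, E=29, F=17.
Attach a triangular antiprism (V=6, E=12, F=8) along a 3-gon: merge 3 vertices and 3 edges, delete both glued faces → V=17, E=38, F=23.
Attach a decagonal prism (V=20, E=30, F=12) along a 10-gon: merge 10 vertices and 10 edges, delete both glued faces → V=27, E=58, F=33.
Check: V − E + F = 27 − 58 + 33 = 2.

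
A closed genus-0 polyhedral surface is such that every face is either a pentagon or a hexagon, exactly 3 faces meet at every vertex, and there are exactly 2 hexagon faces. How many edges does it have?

Let x be the number of pentagons; then F = 2 + x.
Edge–face incidences: 2E = 6·2 + 5·x = 12 + 5x.
Every vertex has degree 3, so 3V = 2E.
Euler: V − E + F = 2 ⇒ (2E)/3 − E + (2 + x) = 2.
Multiply by 6: 2·(2E) − 3·(2E) + 6·(2 + x) = 12, i.e. 12 + 6x − (12 + 5x) = 12.
Collecting terms: x = 12.
Then 2E = 12 + 5·12 = 72, so E = 36, V = 2E/3 = 24, F = 2 + 12 = 14.

36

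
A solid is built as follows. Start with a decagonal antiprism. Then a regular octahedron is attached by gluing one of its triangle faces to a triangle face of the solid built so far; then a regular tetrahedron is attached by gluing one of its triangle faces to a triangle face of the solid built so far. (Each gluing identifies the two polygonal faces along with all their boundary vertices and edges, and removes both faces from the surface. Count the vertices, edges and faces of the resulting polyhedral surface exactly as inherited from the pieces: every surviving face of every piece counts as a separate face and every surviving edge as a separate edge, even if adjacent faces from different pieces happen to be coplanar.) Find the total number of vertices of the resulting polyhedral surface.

24

A decagonal antiprism: V=20, E=40, F=22.
Attach a regular octahedron (V=6, E=12, F=8) along a 3-gon: merge 3 vertices and 3 edges, delete both glued faces → V=23, E=49, F=28.
Attach a regular tetrahedron (V=4, E=6, F=4) along a 3-gon: merge 3 vertices and 3 edges, delete both glued faces → V=24, E=52, F=30.
Check: V − E + F = 24 − 52 + 30 = 2.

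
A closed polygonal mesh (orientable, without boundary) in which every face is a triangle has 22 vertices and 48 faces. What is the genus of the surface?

2

Every face is a triangle, so 2E = 3·48 = 144, giving E = 72.
χ = V − E + F = 22 − 72 + 48 = -2.
For a closed orientable surface χ = 2 − 2g, so g = (2 − (-2))/2 = 2.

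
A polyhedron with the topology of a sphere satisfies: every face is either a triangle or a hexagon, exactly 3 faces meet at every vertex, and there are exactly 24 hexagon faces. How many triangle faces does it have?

Let x be the number of triangles; then F = 24 + x.
Edge–face incidences: 2E = 6·24 + 3·x = 144 + 3x.
Every vertex has degree 3, so 3V = 2E.
Euler: V − E + F = 2 ⇒ (2E)/3 − E + (24 + x) = 2.
Multiply by 6: 2·(2E) − 3·(2E) + 6·(24 + x) = 12, i.e. 144 + 6x − (144 + 3x) = 12.
Collecting terms: 3x = 12, so x = 4.
Then 2E = 144 + 3·4 = 156, so E = 78, V = 2E/3 = 52, F = 24 + 4 = 28.

4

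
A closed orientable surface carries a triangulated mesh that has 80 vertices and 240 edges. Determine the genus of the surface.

Every face is a triangle and each edge borders two faces, so 3F = 2·240, giving F = 160.
χ = V − E + F = 80 − 240 + 160 = 0.
For a closed orientable surface χ = 2 − 2g, so g = (2 − (0))/2 = 1.

1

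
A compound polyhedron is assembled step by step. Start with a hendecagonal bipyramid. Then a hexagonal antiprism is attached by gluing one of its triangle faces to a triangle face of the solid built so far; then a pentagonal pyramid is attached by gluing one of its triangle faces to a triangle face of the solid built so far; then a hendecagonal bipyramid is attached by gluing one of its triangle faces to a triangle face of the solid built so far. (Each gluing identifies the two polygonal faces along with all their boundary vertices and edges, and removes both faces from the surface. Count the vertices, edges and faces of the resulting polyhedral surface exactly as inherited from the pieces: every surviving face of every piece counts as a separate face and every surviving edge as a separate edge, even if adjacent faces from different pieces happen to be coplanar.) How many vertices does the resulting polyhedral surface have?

35

A hendecagonal bipyramid: V=13, E=33, F=22.
Attach a hexagonal antiprism (V=12, E=24, F=14) along a 3-gon: merge 3 vertices and 3 edges, delete both glued faces → V=22, E=54, F=34.
Attach a pentagonal pyramid (V=6, E=10, F=6) along a 3-gon: merge 3 vertices and 3 edges, delete both glued faces → V=25, E=61, F=38.
Attach a hendecagonal bipyramid (V=13, E=33, F=22) along a 3-gon: merge 3 vertices and 3 edges, delete both glued faces → V=35, E=91, F=58.
Check: V − E + F = 35 − 91 + 58 = 2.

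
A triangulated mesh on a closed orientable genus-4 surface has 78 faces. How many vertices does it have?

χ = 2 − 2·4 = -6, and every face is a triangle so 3F = 2E.
E = 3·78/2 = 117. Then V = -6 + E − F = -6 + 117 − 78 = 33.

33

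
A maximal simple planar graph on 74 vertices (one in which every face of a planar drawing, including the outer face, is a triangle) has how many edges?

216

In a plane triangulation 3F = 2E and V − E + F = 2, so E = 3V − 6 = 3·74 − 6 = 216.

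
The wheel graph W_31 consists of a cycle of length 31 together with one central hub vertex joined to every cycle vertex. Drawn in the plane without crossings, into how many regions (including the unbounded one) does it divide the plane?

W_31 has V = 31 + 1 = 32 vertices and E = 2·31 = 62 edges.
By Euler's formula F = 2 − V + E = 2 − 32 + 62 = 32.

32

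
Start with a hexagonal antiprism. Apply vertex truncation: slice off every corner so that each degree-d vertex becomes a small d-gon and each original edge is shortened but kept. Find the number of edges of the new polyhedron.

72

The base solid has V = 12, E = 24, F = 14.
Truncation replaces each original edge-end by a new vertex, so V′ = 2E = 48.
Each original edge survives, and each old vertex of degree d contributes d new edges; summing degrees gives Σd = 2E, so E′ = E + 2E = 3E = 72.
Each original face survives and each original vertex becomes one new face: F′ = F + V = 26.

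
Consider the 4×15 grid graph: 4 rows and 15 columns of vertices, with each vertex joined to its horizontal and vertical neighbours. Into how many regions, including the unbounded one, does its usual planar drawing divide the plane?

The grid has V = 4·15 = 60 vertices and E = 4·14 + 15·3 = 101 edges.
F = 2 − V + E = 2 − 60 + 101 = 43.

43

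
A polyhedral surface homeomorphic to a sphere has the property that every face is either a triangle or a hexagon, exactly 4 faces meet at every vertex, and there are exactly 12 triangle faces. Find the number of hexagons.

Let x be the number of hexagons; then F = 12 + x.
Edge–face incidences: 2E = 3·12 + 6·x = 36 + 6x.
Every vertex has degree 4, so 4V = 2E.
Euler: V − E + F = 2 ⇒ (2E)/4 − E + (12 + x) = 2.
Multiply by 8: 2·(2E) − 4·(2E) + 8·(12 + x) = 16, i.e. 96 + 8x − 2·(36 + 6x) = 16.
Collecting terms: −4x + 24 = 16, so −4x = −8, so x = 2.
Then 2E = 36 + 6·2 = 48, so E = 24, V = 2E/4 = 12, F = 12 + 2 = 14.

2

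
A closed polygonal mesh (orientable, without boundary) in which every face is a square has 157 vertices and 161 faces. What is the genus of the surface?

Every face is a square, so 2E = 4·161 = 644, giving E = 322.
χ = V − E + F = 157 − 322 + 161 = -4.
For a closed orientable surface χ = 2 − 2g, so g = (2 − (-4))/2 = 3.

3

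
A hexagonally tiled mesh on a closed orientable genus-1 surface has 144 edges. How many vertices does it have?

χ = 2 − 2·1 = 0, and every face is a hexagon so 6F = 2E.
F = 2E/6 = 48. Then V = 0 + E − F = 0 + 144 − 48 = 96.

96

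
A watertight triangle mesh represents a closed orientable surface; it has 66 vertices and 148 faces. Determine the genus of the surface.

5

Every face is a triangle, so 2E = 3·148 = 444, giving E = 222.
χ = V − E + F = 66 − 222 + 148 = -8.
For a closed orientable surface χ = 2 − 2g, so g = (2 − (-8))/2 = 5.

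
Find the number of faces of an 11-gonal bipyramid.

22

A bipyramid over an n-gon has 2n triangular faces and n + 2 vertices: V = 11 + 2 = 13, E = 3·11 = 33, F = 2·11 = 22.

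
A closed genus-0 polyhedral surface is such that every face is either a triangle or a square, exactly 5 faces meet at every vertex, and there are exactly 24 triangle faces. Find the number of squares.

Let x be the number of squares; then F = 24 + x.
Edge–face incidences: 2E = 3·24 + 4·x = 72 + 4x.
Every vertex has degree 5, so 5V = 2E.
Euler: V − E + F = 2 ⇒ (2E)/5 − E + (24 + x) = 2.
Multiply by 10: 2·(2E) − 5·(2E) + 10·(24 + x) = 20, i.e. 240 + 10x − 3·(72 + 4x) = 20.
Collecting terms: −2x + 24 = 20, so −2x = −4, so x = 2.
Then 2E = 72 + 4·2 = 80, so E = 40, V = 2E/5 = 16, F = 24 + 2 = 26.

2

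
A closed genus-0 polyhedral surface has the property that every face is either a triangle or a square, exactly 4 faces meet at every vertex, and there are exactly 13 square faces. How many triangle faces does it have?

8

Let x be the number of triangles; then F = 13 + x.
Edge–face incidences: 2E = 4·13 + 3·x = 52 + 3x.
Every vertex has degree 4, so 4V = 2E.
Euler: V − E + F = 2 ⇒ (2E)/4 − E + (13 + x) = 2.
Multiply by 8: 2·(2E) − 4·(2E) + 8·(13 + x) = 16, i.e. 104 + 8x − 2·(52 + 3x) = 16.
Collecting terms: 2x = 16, so x = 8.
Then 2E = 52 + 3·8 = 76, so E = 38, V = 2E/4 = 19, F = 13 + 8 = 21.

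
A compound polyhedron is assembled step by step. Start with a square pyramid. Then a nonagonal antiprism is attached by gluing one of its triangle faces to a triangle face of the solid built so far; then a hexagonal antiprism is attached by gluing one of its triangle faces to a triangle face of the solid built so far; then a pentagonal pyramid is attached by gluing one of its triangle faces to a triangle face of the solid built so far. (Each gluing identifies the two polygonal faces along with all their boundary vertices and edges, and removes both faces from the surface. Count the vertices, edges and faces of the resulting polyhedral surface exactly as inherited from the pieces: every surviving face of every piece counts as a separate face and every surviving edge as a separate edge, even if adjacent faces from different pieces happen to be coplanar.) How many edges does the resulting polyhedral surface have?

69

A square pyramid: V=5, E=8, F=5.
Attach a nonagonal antiprism (V=18, E=36, F=20) along a 3-gon: merge 3 vertices and 3 edges, delete both glued faces → V=20, E=41, F=23.
Attach a hexagonal antiprism (V=12, E=24, F=14) along a 3-gon: merge 3 vertices and 3 edges, delete both glued faces → V=29, E=62, F=35.
Attach a pentagonal pyramid (V=6, E=10, F=6) along a 3-gon: merge 3 vertices and 3 edges, delete both glued faces → V=32, E=69, F=39.
Check: V − E + F = 32 − 69 + 39 = 2.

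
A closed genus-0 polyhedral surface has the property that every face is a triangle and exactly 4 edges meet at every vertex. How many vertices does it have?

6

Each face has 3 edges and each edge borders two faces, so 2E = 3F.
Each vertex has degree 4, so 4V = 2E and hence V = 3F/4.
Euler: V − E + F = 2 ⇒ (3F/4) − (3F/2) + F = 2.
Multiply by 8: (6 − 12 + 8)F = 16, i.e. 2F = 16.
So F = 8, E = 3·8/2 = 12, V = 3·8/4 = 6.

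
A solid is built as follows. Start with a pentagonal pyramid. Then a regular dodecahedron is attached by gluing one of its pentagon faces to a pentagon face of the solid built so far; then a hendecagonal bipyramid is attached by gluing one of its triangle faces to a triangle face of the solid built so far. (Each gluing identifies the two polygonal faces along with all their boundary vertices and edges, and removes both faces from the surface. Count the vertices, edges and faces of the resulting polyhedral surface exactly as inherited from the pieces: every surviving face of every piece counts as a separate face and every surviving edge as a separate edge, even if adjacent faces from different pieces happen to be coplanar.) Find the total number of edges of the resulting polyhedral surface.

A pentagonal pyramid: V=6, E=10, F=6.
Attach a regular dodecahedron (V=20, E=30, F=12) along a 5-gon: merge 5 vertices and 5 edges, delete both glued faces → V=21, E=35, F=16.
Attach a hendecagonal bipyramid (V=13, E=33, F=22) along a 3-gon: merge 3 vertices and 3 edges, delete both glued faces → V=31, E=65, F=36.
Check: V − E + F = 31 − 65 + 36 = 2.

65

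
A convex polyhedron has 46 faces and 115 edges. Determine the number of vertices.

71

Here V − E + F = 2.
V = 2 + E − F = 2 + 115 − 46 = 71.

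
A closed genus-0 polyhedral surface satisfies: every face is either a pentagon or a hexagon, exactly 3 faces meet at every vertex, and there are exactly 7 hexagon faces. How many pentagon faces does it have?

Let x be the number of pentagons; then F = 7 + x.
Edge–face incidences: 2E = 6·7 + 5·x = 42 + 5x.
Every vertex has degree 3, so 3V = 2E.
Euler: V − E + F = 2 ⇒ (2E)/3 − E + (7 + x) = 2.
Multiply by 6: 2·(2E) − 3·(2E) + 6·(7 + x) = 12, i.e. 42 + 6x − (42 + 5x) = 12.
Collecting terms: x = 12.
Then 2E = 42 + 5·12 = 102, so E = 51, V = 2E/3 = 34, F = 7 + 12 = 19.

12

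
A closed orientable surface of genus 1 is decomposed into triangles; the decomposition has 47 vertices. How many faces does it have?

χ = 2 − 2·1 = 0, and every face is a triangle so 3F = 2E.
V − E + F = 0 with E = 3F/2 gives 47 − (3/2 − 1)·F = 0, so F = 94 and E = 141.

94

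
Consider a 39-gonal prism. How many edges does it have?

117

A prism on an n-gon has two n-gon bases and n rectangular sides: V = 2·39 = 78, E = 3·39 = 117, F = 39 + 2 = 41.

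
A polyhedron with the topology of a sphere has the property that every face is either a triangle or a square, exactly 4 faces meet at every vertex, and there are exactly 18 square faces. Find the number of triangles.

Let x be the number of triangles; then F = 18 + x.
Edge–face incidences: 2E = 4·18 + 3·x = 72 + 3x.
Every vertex has degree 4, so 4V = 2E.
Euler: V − E + F = 2 ⇒ (2E)/4 − E + (18 + x) = 2.
Multiply by 8: 2·(2E) − 4·(2E) + 8·(18 + x) = 16, i.e. 144 + 8x − 2·(72 + 3x) = 16.
Collecting terms: 2x = 16, so x = 8.
Then 2E = 72 + 3·8 = 96, so E = 48, V = 2E/4 = 24, F = 18 + 8 = 26.

8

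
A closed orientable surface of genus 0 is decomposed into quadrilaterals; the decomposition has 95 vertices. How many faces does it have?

χ = 2 − 2·0 = 2, and every face is a square so 4F = 2E.
V − E + F = 2 with E = 4F/2 gives 95 − (4/2 − 1)·F = 2, so F = 93 and E = 186.

93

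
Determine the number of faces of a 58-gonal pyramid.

59

A pyramid on an n-gon base has one n-gon and n triangles: V = 58 + 1 = 59, E = 2·58 = 116, F = 58 + 1 = 59.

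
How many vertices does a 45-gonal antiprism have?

An antiprism on an n-gon has two n-gon caps and 2n triangles: V = 2·45 = 90, E = 4·45 = 180, F = 2·45 + 2 = 92.

90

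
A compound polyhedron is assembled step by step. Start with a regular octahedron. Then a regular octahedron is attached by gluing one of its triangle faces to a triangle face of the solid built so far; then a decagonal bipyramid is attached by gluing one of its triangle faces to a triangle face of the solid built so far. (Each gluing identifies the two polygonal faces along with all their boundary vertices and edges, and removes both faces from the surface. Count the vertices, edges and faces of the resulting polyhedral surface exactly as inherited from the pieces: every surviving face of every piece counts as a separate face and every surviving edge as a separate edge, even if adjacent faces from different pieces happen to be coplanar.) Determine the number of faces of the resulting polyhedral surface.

32

A regular octahedron: V=6, E=12, F=8.
Attach a regular octahedron (V=6, E=12, F=8) along a 3-gon: merge 3 vertices and 3 edges, delete both glued faces → V=9, E=21, F=14.
Attach a decagonal bipyramid (V=12, E=30, F=20) along a 3-gon: merge 3 vertices and 3 edges, delete both glued faces → V=18, E=48, F=32.
Check: V − E + F = 18 − 48 + 32 = 2.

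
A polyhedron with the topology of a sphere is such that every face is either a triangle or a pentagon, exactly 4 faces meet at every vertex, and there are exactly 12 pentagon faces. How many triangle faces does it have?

Let x be the number of triangles; then F = 12 + x.
Edge–face incidences: 2E = 5·12 + 3·x = 60 + 3x.
Every vertex has degree 4, so 4V = 2E.
Euler: V − E + F = 2 ⇒ (2E)/4 − E + (12 + x) = 2.
Multiply by 8: 2·(2E) − 4·(2E) + 8·(12 + x) = 16, i.e. 96 + 8x − 2·(60 + 3x) = 16.
Collecting terms: 2x − 24 = 16, so 2x = 40, so x = 20.
Then 2E = 60 + 3·20 = 120, so E = 60, V = 2E/4 = 30, F = 12 + 20 = 32.

20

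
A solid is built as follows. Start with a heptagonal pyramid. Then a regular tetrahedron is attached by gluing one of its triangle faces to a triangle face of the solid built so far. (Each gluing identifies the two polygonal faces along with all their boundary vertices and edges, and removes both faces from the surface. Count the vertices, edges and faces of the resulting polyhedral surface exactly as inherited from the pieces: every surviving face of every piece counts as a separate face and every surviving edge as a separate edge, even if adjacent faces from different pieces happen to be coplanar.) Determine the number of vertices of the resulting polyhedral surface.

9

A heptagonal pyramid: V=8, E=14, F=8.
Attach a regular tetrahedron (V=4, E=6, F=4) along a 3-gon: merge 3 vertices and 3 edges, delete both glued faces → V=9, E=17, F=10.
Check: V − E + F = 9 − 17 + 10 = 2.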